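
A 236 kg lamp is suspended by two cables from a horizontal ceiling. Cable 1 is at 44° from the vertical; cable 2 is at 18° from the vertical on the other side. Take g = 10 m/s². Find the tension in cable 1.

T_1 ≈ 826 N

Angles from the horizontal: cable 1 is 90° − 44° = 46°, cable 2 is 90° − 18° = 72°.
Weight W = 236 × 10 = 2360 N acts straight down.
Horizontal: T_1 cos 46° = T_2 cos 72°  →  T_2 = 2.248 T_1.
Vertical: T_1 sin 46° + T_2 sin 72° = 2360.
Substituting the horizontal relation into the vertical equation gives 2.857 T_1 = 2360, so T_1 = 826 N.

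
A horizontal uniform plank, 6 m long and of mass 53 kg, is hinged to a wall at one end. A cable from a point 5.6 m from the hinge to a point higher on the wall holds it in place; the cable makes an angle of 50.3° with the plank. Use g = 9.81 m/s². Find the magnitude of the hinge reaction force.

Take torques about the hinge: T sin 50.3° · 5.6 = 53×9.81×3 = 1559.8 N·m.
So T = 1559.8 / (0.7694 × 5.6) = 362.01 N.
ΣF_x = 0: H_x = T cos 50.3° = 231.24 N.
ΣF_y = 0: H_y = (53×9.81) − T sin 50.3° = 519.93 − 278.53 = 241.4 N.
|H| = √(H_x² + H_y²) = √((231.24)² + (241.4)²) = 334.28 N.

|H| ≈ 334 N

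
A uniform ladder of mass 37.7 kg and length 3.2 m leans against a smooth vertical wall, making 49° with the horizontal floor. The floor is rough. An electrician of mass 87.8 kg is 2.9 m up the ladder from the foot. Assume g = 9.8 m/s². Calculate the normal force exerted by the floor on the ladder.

ΣF_y = 0: N_floor = 37.7×9.8 + 87.8×9.8 = 1229.9 N.

N_floor ≈ 1230 N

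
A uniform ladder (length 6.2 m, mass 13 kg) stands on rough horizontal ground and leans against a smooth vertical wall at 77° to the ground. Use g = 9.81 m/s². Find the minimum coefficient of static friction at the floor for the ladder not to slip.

μ_min ≈ 0.115

ΣF_y = 0: N_floor = 13×9.81 = 127.53 N.
Torques about the foot: N_wall · 6.2 sin 77° = 13×9.81×3.1 cos 77° → N_wall = 14.721 N.
ΣF_x = 0: f_floor = N_wall = 14.721 N.
μ_min = f_floor / N_floor = 14.721 / 127.53 = 0.1154.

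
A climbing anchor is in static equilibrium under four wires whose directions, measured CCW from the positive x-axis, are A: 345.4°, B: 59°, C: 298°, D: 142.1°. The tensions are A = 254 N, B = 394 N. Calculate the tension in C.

T_C ≈ 1200 N

Resolve: ΣF_x = 254 cos 345.4° + 394 cos 59° + T_C cos 298° + T_D cos 142.1° = 0.
        ΣF_y = 254 sin 345.4° + 394 sin 59° + T_C sin 298° + T_D sin 142.1° = 0.
The known terms sum to (448.7, 273.7) N, so 0.4695 T_C − 0.7891 T_D = -448.7 and -0.8829 T_C + 0.6143 T_D = -273.7.
Solving simultaneously: T_C = 1204 N, T_D = 1285 N.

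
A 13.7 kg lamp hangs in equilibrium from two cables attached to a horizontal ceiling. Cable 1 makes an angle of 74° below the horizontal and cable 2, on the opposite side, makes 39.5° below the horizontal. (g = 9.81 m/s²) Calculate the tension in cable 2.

T_2 ≈ 40.4 N

Weight W = 13.7 × 9.81 = 134.4 N acts straight down.
Horizontal: T_1 cos 74° = T_2 cos 39.5°  →  T_1 = 2.799 T_2.
Vertical: T_1 sin 74° + T_2 sin 39.5° = 134.4.
Substituting the horizontal relation into the vertical equation gives 3.327 T_2 = 134.4, so T_2 = 40.4 N.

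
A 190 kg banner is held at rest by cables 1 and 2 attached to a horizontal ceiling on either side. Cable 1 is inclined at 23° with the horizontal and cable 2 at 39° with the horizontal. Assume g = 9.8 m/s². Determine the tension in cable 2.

Weight W = 190 × 9.8 = 1862 N acts straight down.
Horizontal: T_1 cos 23° = T_2 cos 39°  →  T_1 = 0.8443 T_2.
Vertical: T_1 sin 23° + T_2 sin 39° = 1862.
Substituting the horizontal relation into the vertical equation gives 0.9592 T_2 = 1862, so T_2 = 1941 N.

T_2 ≈ 1940 N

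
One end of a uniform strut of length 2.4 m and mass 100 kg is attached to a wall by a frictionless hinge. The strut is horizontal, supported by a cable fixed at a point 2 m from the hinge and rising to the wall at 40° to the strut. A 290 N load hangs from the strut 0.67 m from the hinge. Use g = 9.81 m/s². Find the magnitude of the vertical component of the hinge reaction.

Take torques about the hinge: T sin 40° · 2 = 100×9.81×1.2 + 290×0.67 = 1371.5 N·m.
So T = 1371.5 / (0.6428 × 2) = 1066.8 N.
ΣF_y = 0: H_y = (100×9.81 + 290) − T sin 40° = 1271 − 685.75 = 585.25 N.

|H_y| ≈ 585 N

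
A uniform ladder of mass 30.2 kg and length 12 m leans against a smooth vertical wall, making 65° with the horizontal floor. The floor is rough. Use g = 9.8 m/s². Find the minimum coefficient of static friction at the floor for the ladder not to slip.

ΣF_y = 0: N_floor = 30.2×9.8 = 295.96 N.
Torques about the foot: N_wall · 12 sin 65° = 30.2×9.8×6 cos 65° → N_wall = 69.004 N.
ΣF_x = 0: f_floor = N_wall = 69.004 N.
μ_min = f_floor / N_floor = 69.004 / 295.96 = 0.2332.

μ_min ≈ 0.233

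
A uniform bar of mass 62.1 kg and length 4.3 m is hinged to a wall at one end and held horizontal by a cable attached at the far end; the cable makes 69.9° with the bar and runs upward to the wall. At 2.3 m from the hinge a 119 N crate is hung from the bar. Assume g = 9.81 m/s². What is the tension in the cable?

Take torques about the hinge: T sin 69.9° · 4.3 = 62.1×9.81×2.15 + 119×2.3 = 1583.5 N·m.
So T = 1583.5 / (0.9391 × 4.3) = 392.13 N.

T ≈ 392 N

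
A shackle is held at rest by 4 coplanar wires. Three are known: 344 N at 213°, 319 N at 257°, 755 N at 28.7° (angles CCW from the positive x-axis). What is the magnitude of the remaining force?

F ≈ 331 N

Sum the known components: ΣF_x = 302 N, ΣF_y = -135.6 N.
For equilibrium the remaining force must supply (−ΣF_x, −ΣF_y) = (-302, 135.6) N.
Magnitude = √((-302)² + (135.6)²) = 331 N; direction = atan2(135.6, -302) = 155.8°.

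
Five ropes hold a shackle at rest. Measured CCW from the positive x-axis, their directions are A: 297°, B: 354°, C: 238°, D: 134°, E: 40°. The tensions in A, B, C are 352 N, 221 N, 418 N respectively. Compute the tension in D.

T_D ≈ 633 N

Resolve: ΣF_x = 352 cos 297° + 221 cos 354° + 418 cos 238° + T_D cos 134° + T_E cos 40° = 0.
        ΣF_y = 352 sin 297° + 221 sin 354° + 418 sin 238° + T_D sin 134° + T_E sin 40° = 0.
The known terms sum to (158.1, -691.2) N, so -0.6947 T_D + 0.7660 T_E = -158.1 and 0.7193 T_D + 0.6428 T_E = 691.2.
Solving simultaneously: T_D = 632.7 N, T_E = 367.3 N.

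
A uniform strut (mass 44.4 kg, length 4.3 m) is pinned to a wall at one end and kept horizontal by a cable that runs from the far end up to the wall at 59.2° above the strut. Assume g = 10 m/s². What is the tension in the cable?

T ≈ 258 N

Take torques about the hinge: T sin 59.2° · 4.3 = 44.4×10×2.15 = 954.6 N·m.
So T = 954.6 / (0.8590 × 4.3) = 258.45 N.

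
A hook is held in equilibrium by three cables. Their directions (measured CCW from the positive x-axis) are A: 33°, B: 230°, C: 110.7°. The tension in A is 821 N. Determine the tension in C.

Resolve: ΣF_x = 821 cos 33° + T_B cos 230° + T_C cos 110.7° = 0.
        ΣF_y = 821 sin 33° + T_B sin 230° + T_C sin 110.7° = 0.
The known terms sum to (688.5, 447.1) N, so -0.6428 T_B − 0.3535 T_C = -688.5 and -0.7660 T_B + 0.9354 T_C = -447.1.
Solving simultaneously: T_B = 919.8 N, T_C = 275.3 N.

T_C ≈ 275 N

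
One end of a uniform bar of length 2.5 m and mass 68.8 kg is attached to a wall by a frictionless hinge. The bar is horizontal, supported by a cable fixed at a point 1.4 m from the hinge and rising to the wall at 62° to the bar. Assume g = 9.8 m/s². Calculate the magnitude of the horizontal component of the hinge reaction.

H_x ≈ 320 N

Take torques about the hinge: T sin 62° · 1.4 = 68.8×9.8×1.25 = 842.8 N·m.
So T = 842.8 / (0.8829 × 1.4) = 681.81 N.
ΣF_x = 0: H_x = T cos 62° = 320.09 N.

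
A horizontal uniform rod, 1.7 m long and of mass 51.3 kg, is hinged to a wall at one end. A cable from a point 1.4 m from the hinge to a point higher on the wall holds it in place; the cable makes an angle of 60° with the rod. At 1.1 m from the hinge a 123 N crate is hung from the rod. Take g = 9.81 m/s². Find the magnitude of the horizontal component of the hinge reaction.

H_x ≈ 232 N

Take torques about the hinge: T sin 60° · 1.4 = 51.3×9.81×0.85 + 123×1.1 = 563.07 N·m.
So T = 563.07 / (0.8660 × 1.4) = 464.41 N.
ΣF_x = 0: H_x = T cos 60° = 232.2 N.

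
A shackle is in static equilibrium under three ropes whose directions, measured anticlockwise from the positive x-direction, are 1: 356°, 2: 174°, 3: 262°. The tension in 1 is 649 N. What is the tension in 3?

T_3 ≈ 22.7 N

Resolve: ΣF_x = 649 cos 356° + T_2 cos 174° + T_3 cos 262° = 0.
        ΣF_y = 649 sin 356° + T_2 sin 174° + T_3 sin 262° = 0.
The known terms sum to (647.4, -45.27) N, so -0.9945 T_2 − 0.1392 T_3 = -647.4 and 0.1045 T_2 − 0.9903 T_3 = 45.27.
Solving simultaneously: T_2 = 647.8 N, T_3 = 22.66 N.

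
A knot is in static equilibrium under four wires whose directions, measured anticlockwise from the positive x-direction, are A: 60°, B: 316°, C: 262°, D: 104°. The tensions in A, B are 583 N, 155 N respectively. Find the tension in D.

T_D ≈ 918 N

Resolve: ΣF_x = 583 cos 60° + 155 cos 316° + T_C cos 262° + T_D cos 104° = 0.
        ΣF_y = 583 sin 60° + 155 sin 316° + T_C sin 262° + T_D sin 104° = 0.
The known terms sum to (403, 397.2) N, so -0.1392 T_C − 0.2419 T_D = -403 and -0.9903 T_C + 0.9703 T_D = -397.2.
Solving simultaneously: T_C = 1300 N, T_D = 917.7 N.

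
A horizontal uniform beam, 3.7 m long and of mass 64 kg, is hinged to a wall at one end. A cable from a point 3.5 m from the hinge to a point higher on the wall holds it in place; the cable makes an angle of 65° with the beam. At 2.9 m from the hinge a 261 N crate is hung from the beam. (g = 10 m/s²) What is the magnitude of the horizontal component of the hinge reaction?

H_x ≈ 259 N

Take torques about the hinge: T sin 65° · 3.5 = 64×10×1.85 + 261×2.9 = 1940.9 N·m.
So T = 1940.9 / (0.9063 × 3.5) = 611.87 N.
ΣF_x = 0: H_x = T cos 65° = 258.59 N.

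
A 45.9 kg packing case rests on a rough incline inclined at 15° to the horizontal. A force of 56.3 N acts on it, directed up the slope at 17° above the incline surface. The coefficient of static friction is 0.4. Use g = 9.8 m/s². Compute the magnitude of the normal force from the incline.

Axes along / perpendicular to the incline. W sin 15° = 116.4 N down-slope; W cos 15° = 434.5 N into the surface.
Perpendicular: N = W cos 15° − P sin 17° = 434.5 − 16.46 = 418 N.
Along incline: P cos 17° + f = W sin 15° (friction acts up-slope) → f = 116.4 − 53.84 = 62.58 N.
|f| = 62.58 N ≤ μN = 167.2 N, so the packing case is indeed static.

N ≈ 418 N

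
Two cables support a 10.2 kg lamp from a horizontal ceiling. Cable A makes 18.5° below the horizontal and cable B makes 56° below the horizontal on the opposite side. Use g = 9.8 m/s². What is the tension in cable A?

Weight W = 10.2 × 9.8 = 99.96 N acts straight down.
Horizontal: T_A cos 18.5° = T_B cos 56°  →  T_B = 1.696 T_A.
Vertical: T_A sin 18.5° + T_B sin 56° = 99.96.
Substituting the horizontal relation into the vertical equation gives 1.723 T_A = 99.96, so T_A = 58.01 N.

T_A ≈ 58 N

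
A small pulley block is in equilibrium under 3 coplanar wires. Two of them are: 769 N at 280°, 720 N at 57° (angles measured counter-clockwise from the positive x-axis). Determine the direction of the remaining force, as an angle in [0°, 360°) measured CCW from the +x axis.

θ ≈ 164°

Sum the known components: ΣF_x = 525.7 N, ΣF_y = -153.5 N.
For equilibrium the remaining force must supply (−ΣF_x, −ΣF_y) = (-525.7, 153.5) N.
Magnitude = √((-525.7)² + (153.5)²) = 547.6 N; direction = atan2(153.5, -525.7) = 163.7°.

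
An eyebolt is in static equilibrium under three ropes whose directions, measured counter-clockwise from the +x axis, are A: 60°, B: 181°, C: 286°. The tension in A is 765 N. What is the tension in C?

Resolve: ΣF_x = 765 cos 60° + T_B cos 181° + T_C cos 286° = 0.
        ΣF_y = 765 sin 60° + T_B sin 181° + T_C sin 286° = 0.
The known terms sum to (382.5, 662.5) N, so -0.9998 T_B + 0.2756 T_C = -382.5 and -0.0175 T_B − 0.9613 T_C = -662.5.
Solving simultaneously: T_B = 569.7 N, T_C = 678.9 N.

T_C ≈ 679 N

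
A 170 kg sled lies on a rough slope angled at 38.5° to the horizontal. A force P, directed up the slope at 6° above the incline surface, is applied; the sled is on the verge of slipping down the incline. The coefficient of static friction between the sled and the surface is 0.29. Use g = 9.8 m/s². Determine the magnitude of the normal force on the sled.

N ≈ 1230 N

On the verge of sliding down the incline, friction equals μN and acts up the slope.
Perpendicular: N + P sin 6° = W cos 38.5° = 1304 N.
Along incline: P cos 6° + μN = W sin 38.5° with W sin 38.5° = 1037 N.
Solving the pair for P and N: P = 683.5 N, N = 1232 N (and f = μN = 357.4 N).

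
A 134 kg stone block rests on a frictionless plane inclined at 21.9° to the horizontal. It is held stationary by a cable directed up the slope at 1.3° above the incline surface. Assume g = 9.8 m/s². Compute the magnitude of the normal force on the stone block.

N ≈ 1210 N

Take axes along and perpendicular to the incline. Weight components: W sin 21.9° = 489.8 N down-slope, W cos 21.9° = 1218 N into the surface.
Along incline: T cos 1.3° = W sin 21.9° → T = 489.9 N.
Perpendicular: N = W cos 21.9° − T sin 1.3° = 1207 N.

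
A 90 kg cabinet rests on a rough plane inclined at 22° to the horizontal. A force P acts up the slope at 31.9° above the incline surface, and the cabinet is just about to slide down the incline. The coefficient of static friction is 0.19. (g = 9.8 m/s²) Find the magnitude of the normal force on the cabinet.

N ≈ 694 N

On the verge of sliding down the incline, friction equals μN and acts up the slope.
Perpendicular: N + P sin 31.9° = W cos 22° = 817.8 N.
Along incline: P cos 31.9° + μN = W sin 22° with W sin 22° = 330.4 N.
Solving the pair for P and N: P = 233.8 N, N = 694.2 N (and f = μN = 131.9 N).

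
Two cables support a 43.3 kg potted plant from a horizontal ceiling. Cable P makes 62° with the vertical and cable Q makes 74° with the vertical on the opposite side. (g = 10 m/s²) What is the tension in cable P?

T_P ≈ 599 N

Angles from the horizontal: cable P is 90° − 62° = 28°, cable Q is 90° − 74° = 16°.
Weight W = 43.3 × 10 = 433 N acts straight down.
Horizontal: T_P cos 28° = T_Q cos 16°  →  T_Q = 0.9185 T_P.
Vertical: T_P sin 28° + T_Q sin 16° = 433.
Substituting the horizontal relation into the vertical equation gives 0.7227 T_P = 433, so T_P = 599.2 N.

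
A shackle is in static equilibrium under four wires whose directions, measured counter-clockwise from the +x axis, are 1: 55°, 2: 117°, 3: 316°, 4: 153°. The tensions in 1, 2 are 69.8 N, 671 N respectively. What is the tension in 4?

Resolve: ΣF_x = 69.8 cos 55° + 671 cos 117° + T_3 cos 316° + T_4 cos 153° = 0.
        ΣF_y = 69.8 sin 55° + 671 sin 117° + T_3 sin 316° + T_4 sin 153° = 0.
The known terms sum to (-264.6, 655) N, so 0.7193 T_3 − 0.8910 T_4 = 264.6 and -0.6947 T_3 + 0.4540 T_4 = -655.
Solving simultaneously: T_3 = 1585 N, T_4 = 983 N.

T_4 ≈ 983 N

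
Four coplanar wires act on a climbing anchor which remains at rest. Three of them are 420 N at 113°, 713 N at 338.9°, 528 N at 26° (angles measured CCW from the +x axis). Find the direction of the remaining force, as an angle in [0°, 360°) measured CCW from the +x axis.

Sum the known components: ΣF_x = 975.7 N, ΣF_y = 361.4 N.
For equilibrium the remaining force must supply (−ΣF_x, −ΣF_y) = (-975.7, -361.4) N.
Magnitude = √((-975.7)² + (-361.4)²) = 1040 N; direction = atan2(-361.4, -975.7) = 200.3°.

θ ≈ 200°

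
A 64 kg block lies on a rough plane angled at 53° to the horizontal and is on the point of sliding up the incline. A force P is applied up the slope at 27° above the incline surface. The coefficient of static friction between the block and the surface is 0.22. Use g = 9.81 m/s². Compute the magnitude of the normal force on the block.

N ≈ 110 N

On the verge of sliding up the incline, friction equals μN and acts down the slope.
Perpendicular: N + P sin 27° = W cos 53° = 377.8 N.
Along incline: P cos 27° = W sin 53° + μN  with W sin 53° = 501.4 N.
Solving the pair for P and N: P = 589.9 N, N = 110 N (and f = μN = 24.21 N).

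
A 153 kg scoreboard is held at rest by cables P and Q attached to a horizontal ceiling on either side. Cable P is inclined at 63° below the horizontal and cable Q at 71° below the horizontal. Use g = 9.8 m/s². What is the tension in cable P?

Weight W = 153 × 9.8 = 1499 N acts straight down.
Horizontal: T_P cos 63° = T_Q cos 71°  →  T_Q = 1.394 T_P.
Vertical: T_P sin 63° + T_Q sin 71° = 1499.
Substituting the horizontal relation into the vertical equation gives 2.209 T_P = 1499, so T_P = 678.6 N.

T_P ≈ 679 N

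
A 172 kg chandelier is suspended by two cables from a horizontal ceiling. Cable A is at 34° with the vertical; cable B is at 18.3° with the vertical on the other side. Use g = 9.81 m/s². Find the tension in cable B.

T_B ≈ 1190 N

Angles from the horizontal: cable A is 90° − 34° = 56°, cable B is 90° − 18.3° = 71.7°.
Weight W = 172 × 9.81 = 1687 N acts straight down.
Horizontal: T_A cos 56° = T_B cos 71.7°  →  T_A = 0.5615 T_B.
Vertical: T_A sin 56° + T_B sin 71.7° = 1687.
Substituting the horizontal relation into the vertical equation gives 1.415 T_B = 1687, so T_B = 1193 N.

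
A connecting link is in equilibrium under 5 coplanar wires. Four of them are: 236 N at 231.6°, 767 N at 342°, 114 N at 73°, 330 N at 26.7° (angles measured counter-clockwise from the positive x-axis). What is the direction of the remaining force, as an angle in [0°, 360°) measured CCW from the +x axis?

Sum the known components: ΣF_x = 911 N, ΣF_y = -164.7 N.
For equilibrium the remaining force must supply (−ΣF_x, −ΣF_y) = (-911, 164.7) N.
Magnitude = √((-911)² + (164.7)²) = 925.8 N; direction = atan2(164.7, -911) = 169.8°.

θ ≈ 170°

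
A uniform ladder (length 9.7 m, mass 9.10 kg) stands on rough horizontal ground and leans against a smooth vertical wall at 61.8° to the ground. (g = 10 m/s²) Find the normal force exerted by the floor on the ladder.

ΣF_y = 0: N_floor = 9.10×10 = 91 N.

N_floor ≈ 91 N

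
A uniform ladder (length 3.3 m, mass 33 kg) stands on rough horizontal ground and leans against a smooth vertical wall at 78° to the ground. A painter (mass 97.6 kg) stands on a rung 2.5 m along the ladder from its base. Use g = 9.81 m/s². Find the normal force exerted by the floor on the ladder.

ΣF_y = 0: N_floor = 33×9.81 + 97.6×9.81 = 1281.2 N.

N_floor ≈ 1280 N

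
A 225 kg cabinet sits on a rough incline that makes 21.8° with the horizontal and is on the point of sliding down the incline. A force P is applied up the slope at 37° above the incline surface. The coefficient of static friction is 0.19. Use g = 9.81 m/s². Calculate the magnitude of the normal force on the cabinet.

On the verge of sliding down the incline, friction equals μN and acts up the slope.
Perpendicular: N + P sin 37° = W cos 21.8° = 2049 N.
Along incline: P cos 37° + μN = W sin 21.8° with W sin 21.8° = 819.7 N.
Solving the pair for P and N: P = 628.8 N, N = 1671 N (and f = μN = 317.5 N).

N ≈ 1670 N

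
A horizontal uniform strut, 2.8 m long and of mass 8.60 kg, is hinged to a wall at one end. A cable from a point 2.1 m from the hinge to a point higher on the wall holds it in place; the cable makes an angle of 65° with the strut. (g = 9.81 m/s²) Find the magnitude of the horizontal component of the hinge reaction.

H_x ≈ 26.2 N

Take torques about the hinge: T sin 65° · 2.1 = 8.60×9.81×1.4 = 118.11 N·m.
So T = 118.11 / (0.9063 × 2.1) = 62.058 N.
ΣF_x = 0: H_x = T cos 65° = 26.227 N.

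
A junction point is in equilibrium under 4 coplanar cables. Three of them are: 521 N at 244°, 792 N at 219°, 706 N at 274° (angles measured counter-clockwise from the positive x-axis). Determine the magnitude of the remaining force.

F ≈ 1850 N

Sum the known components: ΣF_x = -794.6 N, ΣF_y = -1671 N.
For equilibrium the remaining force must supply (−ΣF_x, −ΣF_y) = (794.6, 1671) N.
Magnitude = √((794.6)² + (1671)²) = 1850 N; direction = atan2(1671, 794.6) = 64.6°.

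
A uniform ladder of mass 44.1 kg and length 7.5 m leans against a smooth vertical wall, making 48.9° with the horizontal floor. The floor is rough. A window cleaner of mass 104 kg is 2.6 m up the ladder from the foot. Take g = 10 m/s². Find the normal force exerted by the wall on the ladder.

Torques about the foot: N_wall · 7.5 sin 48.9° = 44.1×10×3.75 cos 48.9° + 104×10×2.6 cos 48.9° → N_wall = 506.87 N.

N_wall ≈ 507 N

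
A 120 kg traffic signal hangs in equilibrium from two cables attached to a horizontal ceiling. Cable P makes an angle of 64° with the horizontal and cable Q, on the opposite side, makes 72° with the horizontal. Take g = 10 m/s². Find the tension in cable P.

T_P ≈ 534 N

Weight W = 120 × 10 = 1200 N acts straight down.
Horizontal: T_P cos 64° = T_Q cos 72°  →  T_Q = 1.419 T_P.
Vertical: T_P sin 64° + T_Q sin 72° = 1200.
Substituting the horizontal relation into the vertical equation gives 2.248 T_P = 1200, so T_P = 533.8 N.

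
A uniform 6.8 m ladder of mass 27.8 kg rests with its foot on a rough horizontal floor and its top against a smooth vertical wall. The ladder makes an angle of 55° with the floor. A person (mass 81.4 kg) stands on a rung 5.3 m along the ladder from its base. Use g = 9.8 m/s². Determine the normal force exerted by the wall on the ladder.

N_wall ≈ 531 N

Torques about the foot: N_wall · 6.8 sin 55° = 27.8×9.8×3.4 cos 55° + 81.4×9.8×5.3 cos 55° → N_wall = 530.74 N.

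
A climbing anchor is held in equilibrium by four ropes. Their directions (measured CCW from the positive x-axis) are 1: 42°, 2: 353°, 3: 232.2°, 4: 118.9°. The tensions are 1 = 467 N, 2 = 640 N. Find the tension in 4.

Resolve: ΣF_x = 467 cos 42° + 640 cos 353° + T_3 cos 232.2° + T_4 cos 118.9° = 0.
        ΣF_y = 467 sin 42° + 640 sin 353° + T_3 sin 232.2° + T_4 sin 118.9° = 0.
The known terms sum to (982.3, 234.5) N, so -0.6129 T_3 − 0.4833 T_4 = -982.3 and -0.7902 T_3 + 0.8755 T_4 = -234.5.
Solving simultaneously: T_3 = 1060 N, T_4 = 688.6 N.

T_4 ≈ 689 N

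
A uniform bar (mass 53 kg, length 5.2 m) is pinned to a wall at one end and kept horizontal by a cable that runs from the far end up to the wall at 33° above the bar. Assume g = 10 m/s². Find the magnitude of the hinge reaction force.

Take torques about the hinge: T sin 33° · 5.2 = 53×10×2.6 = 1378 N·m.
So T = 1378 / (0.5446 × 5.2) = 486.56 N.
ΣF_x = 0: H_x = T cos 33° = 408.06 N.
ΣF_y = 0: H_y = (53×10) − T sin 33° = 530 − 265 = 265 N.
|H| = √(H_x² + H_y²) = √((408.06)² + (265)²) = 486.56 N.

|H| ≈ 487 N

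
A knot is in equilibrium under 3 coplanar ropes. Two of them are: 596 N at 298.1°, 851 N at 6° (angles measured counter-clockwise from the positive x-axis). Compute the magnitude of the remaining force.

F ≈ 1210 N

Sum the known components: ΣF_x = 1127 N, ΣF_y = -436.8 N.
For equilibrium the remaining force must supply (−ΣF_x, −ΣF_y) = (-1127, 436.8) N.
Magnitude = √((-1127)² + (436.8)²) = 1209 N; direction = atan2(436.8, -1127) = 158.8°.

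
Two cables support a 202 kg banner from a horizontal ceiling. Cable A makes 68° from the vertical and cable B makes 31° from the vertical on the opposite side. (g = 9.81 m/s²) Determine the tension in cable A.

T_A ≈ 1030 N

Angles from the horizontal: cable A is 90° − 68° = 22°, cable B is 90° − 31° = 59°.
Weight W = 202 × 9.81 = 1982 N acts straight down.
Horizontal: T_A cos 22° = T_B cos 59°  →  T_B = 1.8 T_A.
Vertical: T_A sin 22° + T_B sin 59° = 1982.
Substituting the horizontal relation into the vertical equation gives 1.918 T_A = 1982, so T_A = 1033 N.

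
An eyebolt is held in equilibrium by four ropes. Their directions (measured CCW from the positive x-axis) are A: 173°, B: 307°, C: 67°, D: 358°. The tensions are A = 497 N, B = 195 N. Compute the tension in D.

T_D ≈ 331 N

Resolve: ΣF_x = 497 cos 173° + 195 cos 307° + T_C cos 67° + T_D cos 358° = 0.
        ΣF_y = 497 sin 173° + 195 sin 307° + T_C sin 67° + T_D sin 358° = 0.
The known terms sum to (-375.9, -95.16) N, so 0.3907 T_C + 0.9994 T_D = 375.9 and 0.9205 T_C − 0.0349 T_D = 95.16.
Solving simultaneously: T_C = 115.9 N, T_D = 330.8 N.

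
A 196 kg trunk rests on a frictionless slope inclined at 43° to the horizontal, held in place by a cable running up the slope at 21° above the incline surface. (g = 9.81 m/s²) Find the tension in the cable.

Take axes along and perpendicular to the incline. Weight components: W sin 43° = 1311 N down-slope, W cos 43° = 1406 N into the surface.
Along incline: T cos 21° = W sin 43° → T = 1405 N.
Perpendicular: N = W cos 43° − T sin 21° = 902.8 N.

T ≈ 1400 N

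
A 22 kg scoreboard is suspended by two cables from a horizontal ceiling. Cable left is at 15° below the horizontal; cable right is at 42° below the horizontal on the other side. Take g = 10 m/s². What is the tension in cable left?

Weight W = 22 × 10 = 220 N acts straight down.
Horizontal: T_left cos 15° = T_right cos 42°  →  T_right = 1.3 T_left.
Vertical: T_left sin 15° + T_right sin 42° = 220.
Substituting the horizontal relation into the vertical equation gives 1.129 T_left = 220, so T_left = 194.9 N.

T_left ≈ 195 N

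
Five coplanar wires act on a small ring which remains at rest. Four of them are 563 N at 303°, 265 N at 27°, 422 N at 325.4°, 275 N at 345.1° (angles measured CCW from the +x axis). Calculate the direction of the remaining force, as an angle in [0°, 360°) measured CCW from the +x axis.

Sum the known components: ΣF_x = 1156 N, ΣF_y = -662.2 N.
For equilibrium the remaining force must supply (−ΣF_x, −ΣF_y) = (-1156, 662.2) N.
Magnitude = √((-1156)² + (662.2)²) = 1332 N; direction = atan2(662.2, -1156) = 150.2°.

θ ≈ 150°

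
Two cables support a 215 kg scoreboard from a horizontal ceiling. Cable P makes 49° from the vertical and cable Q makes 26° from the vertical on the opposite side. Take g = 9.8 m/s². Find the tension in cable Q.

Angles from the horizontal: cable P is 90° − 49° = 41°, cable Q is 90° − 26° = 64°.
Weight W = 215 × 9.8 = 2107 N acts straight down.
Horizontal: T_P cos 41° = T_Q cos 64°  →  T_P = 0.5808 T_Q.
Vertical: T_P sin 41° + T_Q sin 64° = 2107.
Substituting the horizontal relation into the vertical equation gives 1.28 T_Q = 2107, so T_Q = 1646 N.

T_Q ≈ 1650 N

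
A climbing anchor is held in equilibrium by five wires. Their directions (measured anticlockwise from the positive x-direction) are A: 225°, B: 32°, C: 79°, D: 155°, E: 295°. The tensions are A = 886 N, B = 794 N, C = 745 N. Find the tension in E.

Resolve: ΣF_x = 886 cos 225° + 794 cos 32° + 745 cos 79° + T_D cos 155° + T_E cos 295° = 0.
        ΣF_y = 886 sin 225° + 794 sin 32° + 745 sin 79° + T_D sin 155° + T_E sin 295° = 0.
The known terms sum to (189, 525.6) N, so -0.9063 T_D + 0.4226 T_E = -189 and 0.4226 T_D − 0.9063 T_E = -525.6.
Solving simultaneously: T_D = 612 N, T_E = 865.3 N.

T_E ≈ 865 N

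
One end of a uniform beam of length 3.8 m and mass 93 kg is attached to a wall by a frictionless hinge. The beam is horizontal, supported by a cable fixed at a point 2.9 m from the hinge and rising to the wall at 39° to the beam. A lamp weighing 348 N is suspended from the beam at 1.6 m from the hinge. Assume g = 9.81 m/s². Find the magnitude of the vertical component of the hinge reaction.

Take torques about the hinge: T sin 39° · 2.9 = 93×9.81×1.9 + 348×1.6 = 2290.2 N·m.
So T = 2290.2 / (0.6293 × 2.9) = 1254.9 N.
ΣF_y = 0: H_y = (93×9.81 + 348) − T sin 39° = 1260.3 − 789.73 = 470.6 N.

|H_y| ≈ 471 N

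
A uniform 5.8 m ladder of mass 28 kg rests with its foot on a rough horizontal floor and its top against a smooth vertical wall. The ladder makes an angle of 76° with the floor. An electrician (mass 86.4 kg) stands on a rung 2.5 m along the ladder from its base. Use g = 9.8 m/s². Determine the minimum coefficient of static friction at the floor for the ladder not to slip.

ΣF_y = 0: N_floor = 28×9.8 + 86.4×9.8 = 1121.1 N.
Torques about the foot: N_wall · 5.8 sin 76° = 28×9.8×2.9 cos 76° + 86.4×9.8×2.5 cos 76° → N_wall = 125.2 N.
ΣF_x = 0: f_floor = N_wall = 125.2 N.
μ_min = f_floor / N_floor = 125.2 / 1121.1 = 0.1117.

μ_min ≈ 0.112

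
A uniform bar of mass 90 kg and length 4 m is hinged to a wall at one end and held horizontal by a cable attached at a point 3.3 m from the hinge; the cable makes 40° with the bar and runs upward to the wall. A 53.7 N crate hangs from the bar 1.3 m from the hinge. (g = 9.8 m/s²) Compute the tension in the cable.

T ≈ 865 N

Take torques about the hinge: T sin 40° · 3.3 = 90×9.8×2 + 53.7×1.3 = 1833.8 N·m.
So T = 1833.8 / (0.6428 × 3.3) = 864.52 N.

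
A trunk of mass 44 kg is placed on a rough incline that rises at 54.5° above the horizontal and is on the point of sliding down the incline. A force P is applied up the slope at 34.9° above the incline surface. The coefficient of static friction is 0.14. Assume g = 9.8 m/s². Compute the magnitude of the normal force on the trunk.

On the verge of sliding down the incline, friction equals μN and acts up the slope.
Perpendicular: N + P sin 34.9° = W cos 54.5° = 250.4 N.
Along incline: P cos 34.9° + μN = W sin 54.5° with W sin 54.5° = 351 N.
Solving the pair for P and N: P = 427 N, N = 6.102 N (and f = μN = 0.8542 N).

N ≈ 6.10 N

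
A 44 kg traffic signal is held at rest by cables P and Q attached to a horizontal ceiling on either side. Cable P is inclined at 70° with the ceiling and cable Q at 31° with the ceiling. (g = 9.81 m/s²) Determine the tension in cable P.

Weight W = 44 × 9.81 = 431.6 N acts straight down.
Horizontal: T_P cos 70° = T_Q cos 31°  →  T_Q = 0.399 T_P.
Vertical: T_P sin 70° + T_Q sin 31° = 431.6.
Substituting the horizontal relation into the vertical equation gives 1.145 T_P = 431.6, so T_P = 376.9 N.

T_P ≈ 377 N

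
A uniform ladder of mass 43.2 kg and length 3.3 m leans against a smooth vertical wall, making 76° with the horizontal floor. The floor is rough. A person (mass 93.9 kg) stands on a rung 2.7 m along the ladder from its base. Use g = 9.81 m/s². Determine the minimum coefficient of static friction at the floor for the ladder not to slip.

μ_min ≈ 0.179

ΣF_y = 0: N_floor = 43.2×9.81 + 93.9×9.81 = 1345 N.
Torques about the foot: N_wall · 3.3 sin 76° = 43.2×9.81×1.65 cos 76° + 93.9×9.81×2.7 cos 76° → N_wall = 240.74 N.
ΣF_x = 0: f_floor = N_wall = 240.74 N.
μ_min = f_floor / N_floor = 240.74 / 1345 = 0.179.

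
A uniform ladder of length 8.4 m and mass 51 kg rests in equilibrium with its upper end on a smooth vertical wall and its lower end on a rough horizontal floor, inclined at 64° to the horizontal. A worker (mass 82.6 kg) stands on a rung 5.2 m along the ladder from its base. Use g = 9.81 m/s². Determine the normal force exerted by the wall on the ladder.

N_wall ≈ 367 N

Torques about the foot: N_wall · 8.4 sin 64° = 51×9.81×4.2 cos 64° + 82.6×9.81×5.2 cos 64° → N_wall = 366.66 N.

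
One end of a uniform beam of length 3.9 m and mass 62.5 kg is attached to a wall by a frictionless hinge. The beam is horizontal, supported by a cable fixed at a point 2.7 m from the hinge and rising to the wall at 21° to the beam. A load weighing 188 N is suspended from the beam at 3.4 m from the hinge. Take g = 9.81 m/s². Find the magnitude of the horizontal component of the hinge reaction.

H_x ≈ 1770 N

Take torques about the hinge: T sin 21° · 2.7 = 62.5×9.81×1.95 + 188×3.4 = 1834.8 N·m.
So T = 1834.8 / (0.3584 × 2.7) = 1896.2 N.
ΣF_x = 0: H_x = T cos 21° = 1770.3 N.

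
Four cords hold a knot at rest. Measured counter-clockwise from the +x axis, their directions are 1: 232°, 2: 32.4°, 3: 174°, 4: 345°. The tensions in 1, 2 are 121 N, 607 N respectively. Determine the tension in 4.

T_4 ≈ 1750 N

Resolve: ΣF_x = 121 cos 232° + 607 cos 32.4° + T_3 cos 174° + T_4 cos 345° = 0.
        ΣF_y = 121 sin 232° + 607 sin 32.4° + T_3 sin 174° + T_4 sin 345° = 0.
The known terms sum to (438, 229.9) N, so -0.9945 T_3 + 0.9659 T_4 = -438 and 0.1045 T_3 − 0.2588 T_4 = -229.9.
Solving simultaneously: T_3 = 2144 N, T_4 = 1754 N.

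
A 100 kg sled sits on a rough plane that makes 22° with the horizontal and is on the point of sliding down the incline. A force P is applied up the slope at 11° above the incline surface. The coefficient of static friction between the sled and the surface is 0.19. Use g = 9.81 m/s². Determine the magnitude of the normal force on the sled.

On the verge of sliding down the incline, friction equals μN and acts up the slope.
Perpendicular: N + P sin 11° = W cos 22° = 909.6 N.
Along incline: P cos 11° + μN = W sin 22° with W sin 22° = 367.5 N.
Solving the pair for P and N: P = 205.9 N, N = 870.3 N (and f = μN = 165.4 N).

N ≈ 870 N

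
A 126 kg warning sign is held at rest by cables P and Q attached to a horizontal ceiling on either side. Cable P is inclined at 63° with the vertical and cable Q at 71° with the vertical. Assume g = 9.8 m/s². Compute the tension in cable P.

Angles from the horizontal: cable P is 90° − 63° = 27°, cable Q is 90° − 71° = 19°.
Weight W = 126 × 9.8 = 1235 N acts straight down.
Horizontal: T_P cos 27° = T_Q cos 19°  →  T_Q = 0.9423 T_P.
Vertical: T_P sin 27° + T_Q sin 19° = 1235.
Substituting the horizontal relation into the vertical equation gives 0.7608 T_P = 1235, so T_P = 1623 N.

T_P ≈ 1620 N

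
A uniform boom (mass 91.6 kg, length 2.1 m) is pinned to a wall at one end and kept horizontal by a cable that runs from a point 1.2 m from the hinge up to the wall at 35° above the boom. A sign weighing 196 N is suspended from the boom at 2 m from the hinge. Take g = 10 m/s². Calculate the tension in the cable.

Take torques about the hinge: T sin 35° · 1.2 = 91.6×10×1.05 + 196×2 = 1353.8 N·m.
So T = 1353.8 / (0.5736 × 1.2) = 1966.9 N.

T ≈ 1970 N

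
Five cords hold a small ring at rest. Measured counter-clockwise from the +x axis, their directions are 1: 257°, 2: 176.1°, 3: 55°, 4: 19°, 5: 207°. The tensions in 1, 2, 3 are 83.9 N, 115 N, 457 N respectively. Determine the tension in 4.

Resolve: ΣF_x = 83.9 cos 257° + 115 cos 176.1° + 457 cos 55° + T_4 cos 19° + T_5 cos 207° = 0.
        ΣF_y = 83.9 sin 257° + 115 sin 176.1° + 457 sin 55° + T_4 sin 19° + T_5 sin 207° = 0.
The known terms sum to (128.5, 300.4) N, so 0.9455 T_4 − 0.8910 T_5 = -128.5 and 0.3256 T_4 − 0.4540 T_5 = -300.4.
Solving simultaneously: T_4 = 1504 N, T_5 = 1740 N.

T_4 ≈ 1500 N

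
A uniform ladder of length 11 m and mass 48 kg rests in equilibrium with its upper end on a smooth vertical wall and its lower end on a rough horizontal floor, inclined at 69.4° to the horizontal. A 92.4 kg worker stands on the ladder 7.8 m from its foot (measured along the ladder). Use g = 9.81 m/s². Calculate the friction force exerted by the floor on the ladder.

Torques about the foot: N_wall · 11 sin 69.4° = 48×9.81×5.5 cos 69.4° + 92.4×9.81×7.8 cos 69.4° → N_wall = 330.09 N.
ΣF_x = 0: f_floor = N_wall = 330.09 N.

f ≈ 330 N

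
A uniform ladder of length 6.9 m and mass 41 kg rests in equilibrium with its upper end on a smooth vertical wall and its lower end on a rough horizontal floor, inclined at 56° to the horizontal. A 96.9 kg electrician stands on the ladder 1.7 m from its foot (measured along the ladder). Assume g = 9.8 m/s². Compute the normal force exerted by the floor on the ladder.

ΣF_y = 0: N_floor = 41×9.8 + 96.9×9.8 = 1351.4 N.

N_floor ≈ 1350 N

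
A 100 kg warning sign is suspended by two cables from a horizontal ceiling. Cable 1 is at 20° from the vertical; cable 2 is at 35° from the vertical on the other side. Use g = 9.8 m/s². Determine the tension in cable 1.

T_1 ≈ 686 N

Angles from the horizontal: cable 1 is 90° − 20° = 70°, cable 2 is 90° − 35° = 55°.
Weight W = 100 × 9.8 = 980 N acts straight down.
Horizontal: T_1 cos 70° = T_2 cos 55°  →  T_2 = 0.5963 T_1.
Vertical: T_1 sin 70° + T_2 sin 55° = 980.
Substituting the horizontal relation into the vertical equation gives 1.428 T_1 = 980, so T_1 = 686.2 N.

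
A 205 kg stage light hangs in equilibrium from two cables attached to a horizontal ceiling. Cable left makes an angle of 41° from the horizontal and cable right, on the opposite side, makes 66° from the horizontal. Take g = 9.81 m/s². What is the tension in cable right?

T_right ≈ 1590 N

Weight W = 205 × 9.81 = 2011 N acts straight down.
Horizontal: T_left cos 41° = T_right cos 66°  →  T_left = 0.5389 T_right.
Vertical: T_left sin 41° + T_right sin 66° = 2011.
Substituting the horizontal relation into the vertical equation gives 1.267 T_right = 2011, so T_right = 1587 N.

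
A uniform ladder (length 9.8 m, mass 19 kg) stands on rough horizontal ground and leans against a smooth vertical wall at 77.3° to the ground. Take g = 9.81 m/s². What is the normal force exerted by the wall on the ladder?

N_wall ≈ 21 N

Torques about the foot: N_wall · 9.8 sin 77.3° = 19×9.81×4.9 cos 77.3° → N_wall = 21.002 N.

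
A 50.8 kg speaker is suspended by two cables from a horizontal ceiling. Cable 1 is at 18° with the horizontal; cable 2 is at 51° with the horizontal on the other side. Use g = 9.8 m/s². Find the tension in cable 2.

Weight W = 50.8 × 9.8 = 497.8 N acts straight down.
Horizontal: T_1 cos 18° = T_2 cos 51°  →  T_1 = 0.6617 T_2.
Vertical: T_1 sin 18° + T_2 sin 51° = 497.8.
Substituting the horizontal relation into the vertical equation gives 0.9816 T_2 = 497.8, so T_2 = 507.2 N.

T_2 ≈ 507 N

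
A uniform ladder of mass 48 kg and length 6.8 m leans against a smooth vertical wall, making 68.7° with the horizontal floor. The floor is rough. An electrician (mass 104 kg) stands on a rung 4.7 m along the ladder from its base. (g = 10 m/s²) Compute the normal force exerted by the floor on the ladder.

N_floor ≈ 1520 N

ΣF_y = 0: N_floor = 48×10 + 104×10 = 1520 N.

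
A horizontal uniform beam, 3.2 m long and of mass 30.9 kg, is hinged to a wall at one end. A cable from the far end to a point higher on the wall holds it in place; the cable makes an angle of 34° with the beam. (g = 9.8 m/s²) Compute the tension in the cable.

T ≈ 271 N

Take torques about the hinge: T sin 34° · 3.2 = 30.9×9.8×1.6 = 484.51 N·m.
So T = 484.51 / (0.5592 × 3.2) = 270.77 N.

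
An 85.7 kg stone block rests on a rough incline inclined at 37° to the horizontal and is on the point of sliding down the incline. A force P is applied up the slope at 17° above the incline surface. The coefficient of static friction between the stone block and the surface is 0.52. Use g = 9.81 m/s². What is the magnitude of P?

P ≈ 195 N

On the verge of sliding down the incline, friction equals μN and acts up the slope.
Perpendicular: N + P sin 17° = W cos 37° = 671.4 N.
Along incline: P cos 17° + μN = W sin 37° with W sin 37° = 506 N.
Solving the pair for P and N: P = 195 N, N = 614.4 N (and f = μN = 319.5 N).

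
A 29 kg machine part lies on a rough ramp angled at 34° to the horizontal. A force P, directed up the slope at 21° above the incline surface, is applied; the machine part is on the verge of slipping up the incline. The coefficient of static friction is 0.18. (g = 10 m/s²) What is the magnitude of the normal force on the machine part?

On the verge of sliding up the incline, friction equals μN and acts down the slope.
Perpendicular: N + P sin 21° = W cos 34° = 240.4 N.
Along incline: P cos 21° = W sin 34° + μN  with W sin 34° = 162.2 N.
Solving the pair for P and N: P = 205.8 N, N = 166.7 N (and f = μN = 30 N).

N ≈ 167 N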